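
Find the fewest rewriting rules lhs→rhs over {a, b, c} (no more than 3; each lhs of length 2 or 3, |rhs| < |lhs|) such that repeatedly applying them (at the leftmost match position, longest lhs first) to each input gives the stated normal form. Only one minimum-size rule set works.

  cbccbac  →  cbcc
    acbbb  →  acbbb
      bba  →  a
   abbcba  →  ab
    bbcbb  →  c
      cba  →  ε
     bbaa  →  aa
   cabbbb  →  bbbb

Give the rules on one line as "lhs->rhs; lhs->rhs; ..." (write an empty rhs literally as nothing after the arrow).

  | cbccbac => cbccac => cbcc
  | acbbb
  | bba => ba => a
  | abbcba => abca => ab

ba->a; bcb->c; ca->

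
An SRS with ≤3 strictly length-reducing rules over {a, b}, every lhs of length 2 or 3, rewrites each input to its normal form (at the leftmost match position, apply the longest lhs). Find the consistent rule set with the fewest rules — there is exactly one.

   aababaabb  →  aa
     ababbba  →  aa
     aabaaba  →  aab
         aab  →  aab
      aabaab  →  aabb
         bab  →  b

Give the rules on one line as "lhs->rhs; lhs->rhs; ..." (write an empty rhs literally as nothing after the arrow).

ba->; baa->b; bbb->

  | aababaabb => aabaabb => aabbb => aa
  | ababbba => abbba => aa
  | aabaaba => aabba => aab
  | aab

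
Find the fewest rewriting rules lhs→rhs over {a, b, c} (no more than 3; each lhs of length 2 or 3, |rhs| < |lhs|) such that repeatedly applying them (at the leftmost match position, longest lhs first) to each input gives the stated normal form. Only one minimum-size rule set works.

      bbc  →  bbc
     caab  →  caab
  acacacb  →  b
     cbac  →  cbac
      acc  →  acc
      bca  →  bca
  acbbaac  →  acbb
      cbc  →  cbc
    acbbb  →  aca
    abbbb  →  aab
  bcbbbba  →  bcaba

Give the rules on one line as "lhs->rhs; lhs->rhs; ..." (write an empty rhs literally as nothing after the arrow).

aac->; bbb->a; cac->

  | bbc
  | caab
  | acacacb => aacb => b
  | cbac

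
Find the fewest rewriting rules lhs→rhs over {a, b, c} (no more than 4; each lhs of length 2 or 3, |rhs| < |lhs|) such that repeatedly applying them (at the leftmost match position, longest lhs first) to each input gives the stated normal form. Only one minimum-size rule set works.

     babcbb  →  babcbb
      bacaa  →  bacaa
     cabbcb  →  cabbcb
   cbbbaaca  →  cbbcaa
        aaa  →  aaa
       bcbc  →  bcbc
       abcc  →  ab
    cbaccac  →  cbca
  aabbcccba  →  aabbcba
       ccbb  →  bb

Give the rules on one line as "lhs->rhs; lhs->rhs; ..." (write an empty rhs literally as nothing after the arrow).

  | babcbb
  | bacaa
  | cabbcb
  | cbbbaaca => cbbaaca => cbbcaa

aac->ca; bbb->bb; cc->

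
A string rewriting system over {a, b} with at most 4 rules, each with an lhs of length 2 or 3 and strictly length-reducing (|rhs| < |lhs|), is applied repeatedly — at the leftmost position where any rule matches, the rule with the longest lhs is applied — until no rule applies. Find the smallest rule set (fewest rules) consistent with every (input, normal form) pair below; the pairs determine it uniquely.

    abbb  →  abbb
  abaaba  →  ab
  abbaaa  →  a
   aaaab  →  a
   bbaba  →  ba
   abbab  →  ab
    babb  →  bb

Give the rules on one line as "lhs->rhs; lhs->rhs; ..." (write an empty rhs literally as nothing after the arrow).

aa->; aab->a; bab->b; bba->

  | abbb
  | abaaba => abaa => ab
  | abbaaa => aaa => a
  | aaaab => aab => a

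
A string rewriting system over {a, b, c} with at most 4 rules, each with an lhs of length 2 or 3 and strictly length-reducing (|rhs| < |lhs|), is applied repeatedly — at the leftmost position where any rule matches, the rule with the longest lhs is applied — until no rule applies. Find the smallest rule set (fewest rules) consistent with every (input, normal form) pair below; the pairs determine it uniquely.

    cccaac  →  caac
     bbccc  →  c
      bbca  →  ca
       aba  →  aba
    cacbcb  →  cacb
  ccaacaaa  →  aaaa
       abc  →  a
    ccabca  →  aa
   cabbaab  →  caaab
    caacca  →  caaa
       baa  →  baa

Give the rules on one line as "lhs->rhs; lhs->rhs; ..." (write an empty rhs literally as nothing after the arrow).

  | cccaac => caac
  | bbccc => ccc => c
  | bbca => ca
  | aba

aca->a; bb->; bc->; cc->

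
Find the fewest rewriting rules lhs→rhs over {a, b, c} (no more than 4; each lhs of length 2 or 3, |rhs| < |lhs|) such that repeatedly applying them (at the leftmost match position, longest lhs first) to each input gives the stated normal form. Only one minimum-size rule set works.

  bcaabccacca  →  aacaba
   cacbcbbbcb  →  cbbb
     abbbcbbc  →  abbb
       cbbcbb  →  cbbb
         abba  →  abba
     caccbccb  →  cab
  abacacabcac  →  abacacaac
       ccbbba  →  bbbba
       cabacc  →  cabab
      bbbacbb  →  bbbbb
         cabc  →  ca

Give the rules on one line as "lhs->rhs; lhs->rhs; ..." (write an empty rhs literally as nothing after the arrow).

acb->b; bc->; cc->b

  | bcaabccacca => aabccacca => aacacca => aacaba
  | cacbcbbbcb => cbcbbbcb => cbbbcb => cbbb
  | abbbcbbc => abbbbc => abbb
  | cbbcbb => cbbb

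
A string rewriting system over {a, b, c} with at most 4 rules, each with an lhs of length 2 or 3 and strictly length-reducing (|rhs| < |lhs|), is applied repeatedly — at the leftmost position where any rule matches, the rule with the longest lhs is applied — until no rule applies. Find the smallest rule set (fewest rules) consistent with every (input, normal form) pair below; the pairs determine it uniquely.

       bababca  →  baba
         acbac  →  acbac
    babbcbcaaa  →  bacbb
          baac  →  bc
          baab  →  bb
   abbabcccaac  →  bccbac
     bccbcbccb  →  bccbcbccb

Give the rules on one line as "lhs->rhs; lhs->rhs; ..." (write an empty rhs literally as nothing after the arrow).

  | bababca => bababb => baba
  | acbac
  | babbcbcaaa => bacbcaaa => bacbbaa => bacbb
  | baac => bc

aa->; abb->a; ca->b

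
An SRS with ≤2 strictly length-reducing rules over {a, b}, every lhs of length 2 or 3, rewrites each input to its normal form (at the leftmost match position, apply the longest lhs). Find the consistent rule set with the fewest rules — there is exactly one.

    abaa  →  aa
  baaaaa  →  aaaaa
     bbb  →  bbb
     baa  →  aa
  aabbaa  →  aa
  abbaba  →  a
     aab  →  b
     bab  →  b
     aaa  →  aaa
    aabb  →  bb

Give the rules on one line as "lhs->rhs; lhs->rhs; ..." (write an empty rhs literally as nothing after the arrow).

  | abaa => baa => aa
  | baaaaa => aaaaa
  | bbb
  | baa => aa

ab->b; ba->a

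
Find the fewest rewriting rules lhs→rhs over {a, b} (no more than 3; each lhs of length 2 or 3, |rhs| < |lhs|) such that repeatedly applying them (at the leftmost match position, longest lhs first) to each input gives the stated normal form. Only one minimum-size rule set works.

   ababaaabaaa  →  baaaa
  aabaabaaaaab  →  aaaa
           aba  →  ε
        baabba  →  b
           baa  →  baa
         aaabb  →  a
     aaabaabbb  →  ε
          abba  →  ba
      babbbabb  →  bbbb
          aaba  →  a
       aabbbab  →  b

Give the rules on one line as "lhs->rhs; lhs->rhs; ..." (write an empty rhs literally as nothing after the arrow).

ab->; aba->

  | ababaaabaaa => baaabaaa => baaaa
  | aabaabaaaaab => aabaaaaab => aaaaab => aaaa
  | aba => ε
  | baabba => baba => b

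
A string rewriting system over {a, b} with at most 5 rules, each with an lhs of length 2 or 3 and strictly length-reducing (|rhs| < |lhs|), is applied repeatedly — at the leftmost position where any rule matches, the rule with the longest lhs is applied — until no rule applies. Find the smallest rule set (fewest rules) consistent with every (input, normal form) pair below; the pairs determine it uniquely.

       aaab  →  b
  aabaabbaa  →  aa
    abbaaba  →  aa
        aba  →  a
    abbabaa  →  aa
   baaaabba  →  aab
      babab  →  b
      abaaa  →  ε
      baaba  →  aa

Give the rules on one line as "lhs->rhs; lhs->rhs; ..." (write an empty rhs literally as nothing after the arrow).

aaa->ba; aba->a; ba->; baa->aa

  | aaab => bab => b
  | aabaabbaa => aaabbaa => babbaa => bbaa => baa => aa
  | abbaaba => abaaba => aaba => aa
  | aba => a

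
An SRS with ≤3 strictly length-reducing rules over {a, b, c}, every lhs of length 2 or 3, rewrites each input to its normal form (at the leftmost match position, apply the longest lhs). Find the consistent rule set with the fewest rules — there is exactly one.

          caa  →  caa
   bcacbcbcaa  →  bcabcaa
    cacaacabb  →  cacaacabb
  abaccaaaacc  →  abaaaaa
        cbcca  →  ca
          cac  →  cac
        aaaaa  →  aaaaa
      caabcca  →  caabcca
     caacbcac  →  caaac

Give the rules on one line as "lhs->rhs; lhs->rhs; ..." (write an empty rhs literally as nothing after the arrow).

  | caa
  | bcacbcbcaa => bcabcaa
  | cacaacabb
  | abaccaaaacc => abaaaaacc => abaaaaa

acc->a; cbc->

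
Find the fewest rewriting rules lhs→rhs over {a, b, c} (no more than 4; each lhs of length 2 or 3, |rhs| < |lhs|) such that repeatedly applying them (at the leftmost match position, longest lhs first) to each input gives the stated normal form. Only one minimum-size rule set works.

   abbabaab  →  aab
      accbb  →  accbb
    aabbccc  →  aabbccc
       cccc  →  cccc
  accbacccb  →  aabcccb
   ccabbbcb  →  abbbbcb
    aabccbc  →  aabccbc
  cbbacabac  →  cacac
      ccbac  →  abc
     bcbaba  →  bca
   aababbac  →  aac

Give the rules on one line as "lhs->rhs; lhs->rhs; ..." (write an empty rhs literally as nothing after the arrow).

  | abbabaab => ababaab => abaab => aab
  | accbb
  | aabbccc
  | cccc

aba->a; ba->a; cca->ab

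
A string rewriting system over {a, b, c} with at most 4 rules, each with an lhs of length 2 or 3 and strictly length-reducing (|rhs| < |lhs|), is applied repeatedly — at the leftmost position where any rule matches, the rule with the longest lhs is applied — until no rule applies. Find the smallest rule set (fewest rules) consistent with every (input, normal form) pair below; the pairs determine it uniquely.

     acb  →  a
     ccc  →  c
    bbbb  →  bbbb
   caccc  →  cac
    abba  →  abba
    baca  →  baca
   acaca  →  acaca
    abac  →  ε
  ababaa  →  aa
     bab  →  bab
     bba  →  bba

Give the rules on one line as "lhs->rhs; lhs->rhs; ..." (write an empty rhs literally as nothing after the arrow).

  | acb => a
  | ccc => c
  | bbbb
  | caccc => cac

aba->c; cb->; cc->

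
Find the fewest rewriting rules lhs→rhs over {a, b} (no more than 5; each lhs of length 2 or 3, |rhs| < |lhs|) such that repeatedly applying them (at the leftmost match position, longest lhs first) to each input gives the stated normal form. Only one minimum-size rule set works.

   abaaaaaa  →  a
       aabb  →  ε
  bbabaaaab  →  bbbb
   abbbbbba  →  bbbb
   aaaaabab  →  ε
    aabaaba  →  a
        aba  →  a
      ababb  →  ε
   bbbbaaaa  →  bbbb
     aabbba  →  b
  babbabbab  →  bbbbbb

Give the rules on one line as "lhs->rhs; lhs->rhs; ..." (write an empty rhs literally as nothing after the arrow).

aa->a; ab->; abb->; ba->b

  | abaaaaaa => aaaaaa => aaaaa => aaaa => aaa => aa => a
  | aabb => abb => ε
  | bbabaaaab => bbbaaaab => bbbaaab => bbbaab => bbbab => bbbb
  | abbbbbba => bbbba => bbbb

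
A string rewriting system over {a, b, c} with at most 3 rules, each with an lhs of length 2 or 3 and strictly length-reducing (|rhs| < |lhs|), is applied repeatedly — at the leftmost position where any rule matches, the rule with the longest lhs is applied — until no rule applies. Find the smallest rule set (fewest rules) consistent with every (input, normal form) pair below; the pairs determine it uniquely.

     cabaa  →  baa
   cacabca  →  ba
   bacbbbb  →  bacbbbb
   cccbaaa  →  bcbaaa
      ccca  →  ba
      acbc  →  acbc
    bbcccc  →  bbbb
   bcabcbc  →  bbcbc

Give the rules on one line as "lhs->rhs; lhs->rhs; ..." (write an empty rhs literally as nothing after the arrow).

ab->b; ca->a; cc->b

  | cabaa => abaa => baa
  | cacabca => acabca => aabca => abca => bca => ba
  | bacbbbb
  | cccbaaa => bcbaaa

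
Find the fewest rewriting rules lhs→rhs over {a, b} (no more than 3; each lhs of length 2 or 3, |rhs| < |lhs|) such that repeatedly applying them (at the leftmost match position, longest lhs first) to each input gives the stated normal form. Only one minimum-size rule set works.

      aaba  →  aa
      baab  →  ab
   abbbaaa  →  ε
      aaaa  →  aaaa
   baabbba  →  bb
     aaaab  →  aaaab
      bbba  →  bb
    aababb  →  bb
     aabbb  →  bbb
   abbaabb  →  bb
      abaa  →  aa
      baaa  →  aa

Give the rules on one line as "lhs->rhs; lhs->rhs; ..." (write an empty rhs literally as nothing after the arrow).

abb->bb; ba->

  | aaba => aa
  | baab => ab
  | abbbaaa => bbbaaa => bbaa => ba => ε
  | aaaa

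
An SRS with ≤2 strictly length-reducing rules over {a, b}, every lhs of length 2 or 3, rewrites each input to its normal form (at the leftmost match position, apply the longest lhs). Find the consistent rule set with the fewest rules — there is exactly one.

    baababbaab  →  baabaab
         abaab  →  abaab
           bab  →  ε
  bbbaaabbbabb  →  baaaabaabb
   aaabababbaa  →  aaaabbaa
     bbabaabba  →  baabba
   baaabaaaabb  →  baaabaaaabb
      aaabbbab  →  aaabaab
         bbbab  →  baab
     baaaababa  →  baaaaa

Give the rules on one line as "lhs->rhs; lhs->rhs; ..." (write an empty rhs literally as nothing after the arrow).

  | baababbaab => baabaab
  | abaab
  | bab => ε
  | bbbaaabbbabb => baaaabbbabb => baaaabaabb

bab->; bbb->ba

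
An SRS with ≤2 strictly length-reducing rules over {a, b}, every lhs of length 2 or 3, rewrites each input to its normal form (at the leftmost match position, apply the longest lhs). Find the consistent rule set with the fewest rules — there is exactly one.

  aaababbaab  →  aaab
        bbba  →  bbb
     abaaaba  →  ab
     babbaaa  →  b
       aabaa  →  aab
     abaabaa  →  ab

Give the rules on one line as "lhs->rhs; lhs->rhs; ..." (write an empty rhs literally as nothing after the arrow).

ba->b; bab->ba

  | aaababbaab => aaababaab => aaabaaab => aaabaab => aaabab => aaaba => aaab
  | bbba => bbb
  | abaaaba => abaaba => ababa => abaa => aba => ab
  | babbaaa => babaaa => baaaa => baaa => baa => ba => b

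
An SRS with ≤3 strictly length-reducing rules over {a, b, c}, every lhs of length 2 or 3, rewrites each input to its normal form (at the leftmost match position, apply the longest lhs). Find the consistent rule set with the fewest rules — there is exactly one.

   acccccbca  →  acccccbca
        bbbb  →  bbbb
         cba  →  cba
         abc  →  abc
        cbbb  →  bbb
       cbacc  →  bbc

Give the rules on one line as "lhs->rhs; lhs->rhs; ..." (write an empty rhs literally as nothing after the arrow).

bac->bb; cbb->bb

  | acccccbca
  | bbbb
  | cba
  | abc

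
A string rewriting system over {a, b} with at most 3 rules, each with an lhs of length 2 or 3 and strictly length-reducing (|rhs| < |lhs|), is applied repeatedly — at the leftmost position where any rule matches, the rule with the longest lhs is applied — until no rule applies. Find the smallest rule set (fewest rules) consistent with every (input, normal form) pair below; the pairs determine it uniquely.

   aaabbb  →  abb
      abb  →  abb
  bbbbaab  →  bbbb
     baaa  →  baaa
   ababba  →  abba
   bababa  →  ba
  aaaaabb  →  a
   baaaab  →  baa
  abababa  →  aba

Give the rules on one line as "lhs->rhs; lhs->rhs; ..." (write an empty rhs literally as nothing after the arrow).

aab->; bab->b

  | aaabbb => abb
  | abb
  | bbbbaab => bbbb
  | baaa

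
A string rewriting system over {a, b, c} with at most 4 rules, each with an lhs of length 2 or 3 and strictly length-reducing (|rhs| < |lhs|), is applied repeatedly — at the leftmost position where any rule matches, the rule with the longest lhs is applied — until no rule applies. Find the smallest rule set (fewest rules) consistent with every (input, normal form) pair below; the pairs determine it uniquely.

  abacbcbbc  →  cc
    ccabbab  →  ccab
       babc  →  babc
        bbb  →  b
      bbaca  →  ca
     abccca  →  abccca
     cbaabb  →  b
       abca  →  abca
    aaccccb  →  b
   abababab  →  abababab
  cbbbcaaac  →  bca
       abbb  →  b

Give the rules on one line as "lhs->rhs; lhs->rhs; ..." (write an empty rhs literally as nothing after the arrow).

  | abacbcbbc => abbcbbc => accbbc => cbbc => bbc => cc
  | ccabbab => ccacab => ccab
  | babc
  | bbb => cb => b

aac->; ac->; bb->c; cb->b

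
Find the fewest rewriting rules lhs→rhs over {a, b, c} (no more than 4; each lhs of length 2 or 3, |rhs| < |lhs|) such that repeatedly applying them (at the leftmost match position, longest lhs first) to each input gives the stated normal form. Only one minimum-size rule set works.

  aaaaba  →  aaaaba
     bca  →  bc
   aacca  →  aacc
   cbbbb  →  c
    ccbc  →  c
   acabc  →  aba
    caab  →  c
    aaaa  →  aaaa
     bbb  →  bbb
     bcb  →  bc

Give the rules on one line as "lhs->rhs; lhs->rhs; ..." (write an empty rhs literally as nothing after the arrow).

ca->c; cb->c; cbc->ba

  | aaaaba
  | bca => bc
  | aacca => aacc
  | cbbbb => cbbb => cbb => cb => c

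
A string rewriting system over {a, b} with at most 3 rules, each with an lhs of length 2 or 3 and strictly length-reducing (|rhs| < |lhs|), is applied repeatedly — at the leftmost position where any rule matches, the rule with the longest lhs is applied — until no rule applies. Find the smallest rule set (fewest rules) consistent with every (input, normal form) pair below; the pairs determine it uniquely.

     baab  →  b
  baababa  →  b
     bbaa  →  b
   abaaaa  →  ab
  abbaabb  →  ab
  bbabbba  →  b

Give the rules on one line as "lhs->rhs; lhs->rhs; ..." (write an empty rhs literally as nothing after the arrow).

  | baab => bab => bb => b
  | baababa => bababa => bbaba => baba => bba => ba => b
  | bbaa => baa => ba => b
  | abaaaa => abaaa => abaa => aba => ab

ba->b; bb->b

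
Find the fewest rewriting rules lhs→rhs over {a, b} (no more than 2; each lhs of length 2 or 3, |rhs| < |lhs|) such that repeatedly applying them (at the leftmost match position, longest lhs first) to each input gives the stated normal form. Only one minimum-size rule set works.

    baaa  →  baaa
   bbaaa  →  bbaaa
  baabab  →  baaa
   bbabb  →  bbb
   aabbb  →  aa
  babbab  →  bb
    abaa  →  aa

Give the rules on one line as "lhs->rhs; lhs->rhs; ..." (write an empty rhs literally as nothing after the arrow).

aab->aa; ab->

  | baaa
  | bbaaa
  | baabab => baaab => baaa
  | bbabb => bbb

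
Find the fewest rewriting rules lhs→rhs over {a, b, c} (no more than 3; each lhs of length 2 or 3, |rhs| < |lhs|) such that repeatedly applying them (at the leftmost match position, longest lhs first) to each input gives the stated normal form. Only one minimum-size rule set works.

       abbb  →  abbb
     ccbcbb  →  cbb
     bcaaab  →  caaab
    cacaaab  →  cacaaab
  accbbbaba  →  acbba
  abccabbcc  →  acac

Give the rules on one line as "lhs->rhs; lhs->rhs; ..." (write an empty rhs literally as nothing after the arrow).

bab->; bc->c; cc->c

  | abbb
  | ccbcbb => cbcbb => ccbb => cbb
  | bcaaab => caaab
  | cacaaab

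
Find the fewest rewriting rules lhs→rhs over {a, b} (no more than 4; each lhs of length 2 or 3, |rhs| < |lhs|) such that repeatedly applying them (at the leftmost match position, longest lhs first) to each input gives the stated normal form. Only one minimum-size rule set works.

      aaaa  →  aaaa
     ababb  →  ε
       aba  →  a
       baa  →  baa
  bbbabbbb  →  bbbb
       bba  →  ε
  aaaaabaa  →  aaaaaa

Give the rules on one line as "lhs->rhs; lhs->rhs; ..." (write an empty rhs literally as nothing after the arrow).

  | aaaa
  | ababb => abb => ε
  | aba => a
  | baa

ab->; abb->; bba->ab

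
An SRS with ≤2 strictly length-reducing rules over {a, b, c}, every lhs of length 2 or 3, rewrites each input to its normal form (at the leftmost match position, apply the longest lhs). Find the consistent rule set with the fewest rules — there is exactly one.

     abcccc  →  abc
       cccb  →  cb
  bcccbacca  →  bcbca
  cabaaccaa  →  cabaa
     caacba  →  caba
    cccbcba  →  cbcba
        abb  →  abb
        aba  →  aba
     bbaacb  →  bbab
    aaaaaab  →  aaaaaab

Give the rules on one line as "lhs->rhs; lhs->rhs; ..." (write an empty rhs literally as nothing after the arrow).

ac->; cc->c

  | abcccc => abccc => abcc => abc
  | cccb => ccb => cb
  | bcccbacca => bccbacca => bcbacca => bcbca
  | cabaaccaa => cabacaa => cabaa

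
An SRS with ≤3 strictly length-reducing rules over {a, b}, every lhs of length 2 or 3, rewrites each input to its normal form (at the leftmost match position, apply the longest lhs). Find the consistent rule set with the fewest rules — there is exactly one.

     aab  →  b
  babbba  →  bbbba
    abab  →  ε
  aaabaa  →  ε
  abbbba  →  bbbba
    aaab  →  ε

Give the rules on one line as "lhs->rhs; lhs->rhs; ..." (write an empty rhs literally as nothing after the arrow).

aa->; ab->; abb->bb

  | aab => b
  | babbba => bbbba
  | abab => ab => ε
  | aaabaa => abaa => aa => ε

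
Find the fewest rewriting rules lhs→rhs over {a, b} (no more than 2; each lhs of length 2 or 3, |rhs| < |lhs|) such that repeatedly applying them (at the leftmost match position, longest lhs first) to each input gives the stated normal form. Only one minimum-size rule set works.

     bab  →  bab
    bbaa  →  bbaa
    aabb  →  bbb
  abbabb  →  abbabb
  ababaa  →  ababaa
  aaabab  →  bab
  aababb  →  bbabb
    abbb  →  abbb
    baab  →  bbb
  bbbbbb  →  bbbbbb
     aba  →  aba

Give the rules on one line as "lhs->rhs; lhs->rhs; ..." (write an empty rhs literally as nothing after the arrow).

  | bab
  | bbaa
  | aabb => bbb
  | abbabb

aaa->; aab->bb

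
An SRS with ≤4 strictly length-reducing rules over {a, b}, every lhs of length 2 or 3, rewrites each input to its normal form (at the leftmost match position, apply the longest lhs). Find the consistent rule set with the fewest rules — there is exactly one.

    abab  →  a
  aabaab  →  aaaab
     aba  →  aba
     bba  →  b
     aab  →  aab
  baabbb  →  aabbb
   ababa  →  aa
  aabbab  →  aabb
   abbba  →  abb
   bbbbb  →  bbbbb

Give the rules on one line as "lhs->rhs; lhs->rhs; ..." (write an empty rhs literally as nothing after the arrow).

baa->aa; bab->; bba->b

  | abab => a
  | aabaab => aaaab
  | aba
  | bba => b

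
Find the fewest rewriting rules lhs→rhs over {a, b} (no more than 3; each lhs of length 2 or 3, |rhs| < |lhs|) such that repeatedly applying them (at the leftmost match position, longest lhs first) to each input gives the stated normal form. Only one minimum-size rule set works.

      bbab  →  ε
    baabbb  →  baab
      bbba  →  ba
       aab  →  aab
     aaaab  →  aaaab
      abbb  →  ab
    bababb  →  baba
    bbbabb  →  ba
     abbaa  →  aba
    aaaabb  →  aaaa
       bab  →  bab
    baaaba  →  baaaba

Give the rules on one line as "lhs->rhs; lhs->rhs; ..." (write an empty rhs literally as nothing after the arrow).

  | bbab => bb => ε
  | baabbb => baab
  | bbba => ba
  | aab

bb->; bba->b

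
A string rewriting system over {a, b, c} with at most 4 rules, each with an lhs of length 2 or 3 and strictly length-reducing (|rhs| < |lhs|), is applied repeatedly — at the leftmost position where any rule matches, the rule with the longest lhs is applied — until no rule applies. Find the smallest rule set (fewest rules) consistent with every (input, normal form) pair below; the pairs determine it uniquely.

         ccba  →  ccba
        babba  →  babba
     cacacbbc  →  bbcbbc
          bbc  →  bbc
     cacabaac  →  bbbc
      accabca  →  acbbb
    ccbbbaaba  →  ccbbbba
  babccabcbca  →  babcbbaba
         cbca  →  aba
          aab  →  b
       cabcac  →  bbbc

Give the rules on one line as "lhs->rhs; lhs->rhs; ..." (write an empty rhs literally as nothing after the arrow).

  | ccba
  | babba
  | cacacbbc => bcacbbc => bbcbbc
  | bbc

aa->; ca->b; cbc->ab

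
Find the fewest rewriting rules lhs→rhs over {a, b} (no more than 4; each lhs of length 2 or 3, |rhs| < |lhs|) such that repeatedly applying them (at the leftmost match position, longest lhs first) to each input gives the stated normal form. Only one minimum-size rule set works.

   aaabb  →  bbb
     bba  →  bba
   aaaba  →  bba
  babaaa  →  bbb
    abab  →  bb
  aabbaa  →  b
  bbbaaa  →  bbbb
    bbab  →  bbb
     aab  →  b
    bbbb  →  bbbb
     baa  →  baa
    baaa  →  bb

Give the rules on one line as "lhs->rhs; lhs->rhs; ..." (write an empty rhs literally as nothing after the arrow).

aaa->b; ab->b; abb->

  | aaabb => bbb
  | bba
  | aaaba => bba
  | babaaa => bbaaa => bbb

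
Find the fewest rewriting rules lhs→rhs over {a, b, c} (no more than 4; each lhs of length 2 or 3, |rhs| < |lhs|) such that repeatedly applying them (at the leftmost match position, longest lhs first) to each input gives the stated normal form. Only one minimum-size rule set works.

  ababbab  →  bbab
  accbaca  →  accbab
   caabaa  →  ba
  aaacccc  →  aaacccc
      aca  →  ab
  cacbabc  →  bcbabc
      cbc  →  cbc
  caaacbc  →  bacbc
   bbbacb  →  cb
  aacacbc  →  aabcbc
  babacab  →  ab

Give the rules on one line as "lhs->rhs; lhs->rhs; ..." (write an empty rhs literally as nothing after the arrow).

  | ababbab => bbab
  | accbaca => accbab
  | caabaa => babaa => ba
  | aaacccc

aba->; baa->ba; bbb->ab; ca->b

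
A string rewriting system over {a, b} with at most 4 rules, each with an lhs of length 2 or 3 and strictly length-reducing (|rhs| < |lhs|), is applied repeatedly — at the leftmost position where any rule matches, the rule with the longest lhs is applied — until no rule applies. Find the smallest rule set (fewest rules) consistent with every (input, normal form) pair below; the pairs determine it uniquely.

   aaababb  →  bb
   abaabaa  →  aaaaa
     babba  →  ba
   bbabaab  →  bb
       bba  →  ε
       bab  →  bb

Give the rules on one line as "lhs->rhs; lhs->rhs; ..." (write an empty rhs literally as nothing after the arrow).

  | aaababb => aaaabb => aaabb => aabb => abb => bb
  | abaabaa => aaabaa => aaaaa
  | babba => bbba => ba
  | bbabaab => baab => bab => bb

ab->b; aba->aa; bba->; bbb->b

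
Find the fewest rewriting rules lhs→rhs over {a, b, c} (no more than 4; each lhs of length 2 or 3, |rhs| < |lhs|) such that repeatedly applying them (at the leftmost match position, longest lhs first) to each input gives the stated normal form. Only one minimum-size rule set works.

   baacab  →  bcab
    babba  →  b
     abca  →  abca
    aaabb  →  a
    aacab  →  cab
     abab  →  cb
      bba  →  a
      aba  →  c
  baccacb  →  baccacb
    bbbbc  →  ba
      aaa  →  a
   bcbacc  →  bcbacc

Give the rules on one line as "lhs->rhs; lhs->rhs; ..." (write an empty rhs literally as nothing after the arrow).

aa->; aba->c; bb->; bbc->ba

  | baacab => bcab
  | babba => baa => b
  | abca
  | aaabb => abb => a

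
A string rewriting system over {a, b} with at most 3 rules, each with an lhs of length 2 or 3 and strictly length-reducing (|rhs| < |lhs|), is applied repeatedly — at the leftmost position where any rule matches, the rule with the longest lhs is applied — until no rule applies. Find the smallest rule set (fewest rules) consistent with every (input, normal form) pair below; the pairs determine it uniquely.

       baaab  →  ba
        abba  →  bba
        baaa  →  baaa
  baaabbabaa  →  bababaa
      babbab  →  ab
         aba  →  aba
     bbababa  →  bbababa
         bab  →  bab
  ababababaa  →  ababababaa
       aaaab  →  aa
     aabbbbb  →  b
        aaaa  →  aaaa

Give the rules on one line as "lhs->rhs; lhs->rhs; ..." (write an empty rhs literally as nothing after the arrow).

aab->; abb->bb; bbb->

  | baaab => ba
  | abba => bba
  | baaa
  | baaabbabaa => bababaa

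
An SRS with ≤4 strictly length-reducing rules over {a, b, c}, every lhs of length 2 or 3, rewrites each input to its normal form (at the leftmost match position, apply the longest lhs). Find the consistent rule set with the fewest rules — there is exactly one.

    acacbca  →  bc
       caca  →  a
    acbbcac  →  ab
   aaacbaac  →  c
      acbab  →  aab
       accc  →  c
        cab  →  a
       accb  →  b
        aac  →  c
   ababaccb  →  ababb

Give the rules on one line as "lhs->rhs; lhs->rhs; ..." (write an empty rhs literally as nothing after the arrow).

  | acacbca => cacbca => ccbca => bca => bc
  | caca => cca => a
  | acbbcac => cbbcac => abcac => abcc => ab
  | aaacbaac => aacbaac => acbaac => cbaac => aaac => aac => ac => c

ac->c; ca->c; cb->a; cc->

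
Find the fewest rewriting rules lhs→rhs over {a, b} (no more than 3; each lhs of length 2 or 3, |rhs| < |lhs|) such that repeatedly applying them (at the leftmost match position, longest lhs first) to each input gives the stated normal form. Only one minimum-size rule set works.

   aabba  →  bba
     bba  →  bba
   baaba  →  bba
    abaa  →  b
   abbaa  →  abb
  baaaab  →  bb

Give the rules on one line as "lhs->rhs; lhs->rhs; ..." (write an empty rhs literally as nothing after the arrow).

  | aabba => bba
  | bba
  | baaba => bba
  | abaa => baa => b

aa->; aba->ba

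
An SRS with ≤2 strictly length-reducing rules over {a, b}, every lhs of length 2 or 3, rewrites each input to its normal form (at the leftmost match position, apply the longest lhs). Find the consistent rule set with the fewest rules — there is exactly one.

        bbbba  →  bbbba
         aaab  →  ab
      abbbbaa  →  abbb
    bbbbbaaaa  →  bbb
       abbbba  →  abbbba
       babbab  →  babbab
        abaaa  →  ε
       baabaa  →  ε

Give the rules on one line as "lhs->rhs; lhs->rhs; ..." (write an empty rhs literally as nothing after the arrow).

aa->; baa->

  | bbbba
  | aaab => ab
  | abbbbaa => abbb
  | bbbbbaaaa => bbbbaa => bbb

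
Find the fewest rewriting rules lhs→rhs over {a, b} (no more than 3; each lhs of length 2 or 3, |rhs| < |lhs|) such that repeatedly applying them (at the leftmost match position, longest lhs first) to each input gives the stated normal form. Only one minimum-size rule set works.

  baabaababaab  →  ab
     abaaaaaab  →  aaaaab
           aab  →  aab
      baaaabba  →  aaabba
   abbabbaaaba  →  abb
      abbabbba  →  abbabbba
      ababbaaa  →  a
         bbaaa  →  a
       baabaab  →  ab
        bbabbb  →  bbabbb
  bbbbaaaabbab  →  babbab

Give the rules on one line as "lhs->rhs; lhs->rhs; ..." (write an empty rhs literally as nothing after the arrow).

  | baabaababaab => abaababaab => ababaab => baab => ab
  | abaaaaaab => aaaaab
  | aab
  | baaaabba => aaabba

aba->; baa->a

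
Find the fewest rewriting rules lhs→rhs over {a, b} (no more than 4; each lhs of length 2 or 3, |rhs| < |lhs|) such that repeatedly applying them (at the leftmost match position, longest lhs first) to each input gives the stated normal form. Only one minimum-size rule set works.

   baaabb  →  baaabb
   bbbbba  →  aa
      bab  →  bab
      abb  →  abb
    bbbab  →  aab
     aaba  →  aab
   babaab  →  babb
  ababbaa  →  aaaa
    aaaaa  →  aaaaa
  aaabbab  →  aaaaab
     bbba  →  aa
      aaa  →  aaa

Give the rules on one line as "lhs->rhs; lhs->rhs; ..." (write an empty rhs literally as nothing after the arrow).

  | baaabb
  | bbbbba => bbbba => bbba => bba => aa
  | bab
  | abb

aba->ab; bba->aa; bbb->bb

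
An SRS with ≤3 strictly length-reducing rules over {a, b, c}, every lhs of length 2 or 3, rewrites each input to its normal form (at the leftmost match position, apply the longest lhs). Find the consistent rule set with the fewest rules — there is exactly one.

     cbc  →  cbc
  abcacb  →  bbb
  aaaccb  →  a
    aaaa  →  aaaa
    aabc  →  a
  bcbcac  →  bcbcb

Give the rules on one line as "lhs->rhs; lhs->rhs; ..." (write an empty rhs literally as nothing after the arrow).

ab->a; ac->b

  | cbc
  | abcacb => acacb => bacb => bbb
  | aaaccb => aabcb => aacb => abb => ab => a
  | aaaa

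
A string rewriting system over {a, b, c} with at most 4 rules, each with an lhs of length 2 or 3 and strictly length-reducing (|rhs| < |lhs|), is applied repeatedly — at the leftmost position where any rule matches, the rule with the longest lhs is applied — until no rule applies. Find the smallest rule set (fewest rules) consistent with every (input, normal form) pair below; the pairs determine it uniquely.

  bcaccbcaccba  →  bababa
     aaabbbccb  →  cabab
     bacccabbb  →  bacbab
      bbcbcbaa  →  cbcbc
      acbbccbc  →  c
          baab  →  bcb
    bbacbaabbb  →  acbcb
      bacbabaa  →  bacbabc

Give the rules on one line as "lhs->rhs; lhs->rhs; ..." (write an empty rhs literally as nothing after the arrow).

aa->c; bb->; cc->a; ccc->cb

  | bcaccbcaccba => bcaabcaccba => bccbcaccba => babcaccba => babcaaba => babccba => bababa
  | aaabbbccb => cabbbccb => cabccb => cabab
  | bacccabbb => bacbabbb => bacbab
  | bbcbcbaa => cbcbaa => cbcbc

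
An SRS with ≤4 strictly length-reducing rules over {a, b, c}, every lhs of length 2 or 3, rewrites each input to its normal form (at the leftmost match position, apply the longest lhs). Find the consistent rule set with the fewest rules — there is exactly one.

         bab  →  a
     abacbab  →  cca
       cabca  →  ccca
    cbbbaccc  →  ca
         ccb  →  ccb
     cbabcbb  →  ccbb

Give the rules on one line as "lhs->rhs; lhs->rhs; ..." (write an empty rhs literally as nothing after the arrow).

ab->c; ac->c; bc->a

  | bab => bc => a
  | abacbab => cacbab => ccbab => ccbc => cca
  | cabca => ccca
  | cbbbaccc => cbbbccc => cbbacc => cbbcc => cbac => cbc => ca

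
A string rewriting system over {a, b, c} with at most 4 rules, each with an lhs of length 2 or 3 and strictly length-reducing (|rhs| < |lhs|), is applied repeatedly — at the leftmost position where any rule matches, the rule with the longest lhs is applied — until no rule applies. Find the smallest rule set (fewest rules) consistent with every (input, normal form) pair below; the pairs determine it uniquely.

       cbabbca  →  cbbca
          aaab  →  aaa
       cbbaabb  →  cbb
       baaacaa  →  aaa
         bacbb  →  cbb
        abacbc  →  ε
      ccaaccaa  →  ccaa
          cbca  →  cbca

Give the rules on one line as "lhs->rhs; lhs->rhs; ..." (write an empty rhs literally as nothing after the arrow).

  | cbabbca => cbbca
  | aaab => aaa
  | cbbaabb => cbabb => cbb
  | baaacaa => aacaa => aaa

ab->a; ac->; ba->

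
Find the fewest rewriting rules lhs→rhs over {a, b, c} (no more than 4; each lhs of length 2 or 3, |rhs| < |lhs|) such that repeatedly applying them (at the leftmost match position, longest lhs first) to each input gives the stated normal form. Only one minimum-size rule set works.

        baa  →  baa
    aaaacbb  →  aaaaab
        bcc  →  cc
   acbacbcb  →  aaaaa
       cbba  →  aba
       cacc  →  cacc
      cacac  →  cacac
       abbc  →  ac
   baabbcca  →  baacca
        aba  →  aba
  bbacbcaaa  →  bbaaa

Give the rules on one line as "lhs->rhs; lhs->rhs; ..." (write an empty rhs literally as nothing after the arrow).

bc->c; caa->; cb->a

  | baa
  | aaaacbb => aaaaab
  | bcc => cc
  | acbacbcb => aaacbcb => aaaacb => aaaaa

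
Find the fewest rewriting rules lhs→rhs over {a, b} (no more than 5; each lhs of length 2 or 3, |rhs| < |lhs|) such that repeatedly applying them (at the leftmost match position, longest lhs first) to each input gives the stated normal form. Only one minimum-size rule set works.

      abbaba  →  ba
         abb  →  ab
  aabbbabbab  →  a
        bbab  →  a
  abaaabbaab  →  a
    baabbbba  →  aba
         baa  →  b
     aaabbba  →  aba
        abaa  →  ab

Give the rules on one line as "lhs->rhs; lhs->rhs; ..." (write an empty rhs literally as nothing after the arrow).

aa->b; aab->a; bab->a; bb->b

  | abbaba => ababa => aaa => ba
  | abb => ab
  | aabbbabbab => abbabbab => ababbab => aabab => aab => a
  | bbab => bab => a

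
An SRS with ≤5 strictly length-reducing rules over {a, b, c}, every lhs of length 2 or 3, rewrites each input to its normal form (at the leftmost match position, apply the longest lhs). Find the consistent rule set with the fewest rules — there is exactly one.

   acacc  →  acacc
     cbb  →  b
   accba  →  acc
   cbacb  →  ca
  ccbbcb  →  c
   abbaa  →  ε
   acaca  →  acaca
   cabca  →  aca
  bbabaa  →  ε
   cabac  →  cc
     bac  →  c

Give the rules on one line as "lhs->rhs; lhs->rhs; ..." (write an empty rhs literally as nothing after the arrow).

aa->c; ab->b; ba->; cb->a

  | acacc
  | cbb => ab => b
  | accba => acaa => acc
  | cbacb => aacb => ccb => ca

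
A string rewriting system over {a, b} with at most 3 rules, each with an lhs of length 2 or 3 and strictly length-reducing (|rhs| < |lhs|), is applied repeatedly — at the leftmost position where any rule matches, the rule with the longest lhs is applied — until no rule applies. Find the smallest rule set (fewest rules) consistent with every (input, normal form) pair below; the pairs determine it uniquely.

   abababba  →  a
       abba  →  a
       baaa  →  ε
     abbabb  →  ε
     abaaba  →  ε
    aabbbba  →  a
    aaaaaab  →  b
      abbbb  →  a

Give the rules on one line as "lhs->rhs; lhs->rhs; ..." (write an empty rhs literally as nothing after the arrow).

aa->; ba->; bb->a

  | abababba => ababba => abba => aaa => a
  | abba => aaa => a
  | baaa => aa => ε
  | abbabb => aaabb => abb => aa => ε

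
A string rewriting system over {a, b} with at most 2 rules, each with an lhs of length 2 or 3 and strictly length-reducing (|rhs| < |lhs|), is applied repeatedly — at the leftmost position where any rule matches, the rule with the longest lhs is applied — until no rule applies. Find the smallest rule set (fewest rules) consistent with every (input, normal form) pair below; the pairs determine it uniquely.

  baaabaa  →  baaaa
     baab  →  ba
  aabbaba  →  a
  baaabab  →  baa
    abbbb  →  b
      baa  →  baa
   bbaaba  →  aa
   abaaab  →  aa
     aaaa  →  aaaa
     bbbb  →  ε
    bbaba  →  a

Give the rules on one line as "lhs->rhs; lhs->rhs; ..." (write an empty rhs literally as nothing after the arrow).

  | baaabaa => baaaa
  | baab => ba
  | aabbaba => ababa => aba => a
  | baaabab => baaab => baa

ab->; bb->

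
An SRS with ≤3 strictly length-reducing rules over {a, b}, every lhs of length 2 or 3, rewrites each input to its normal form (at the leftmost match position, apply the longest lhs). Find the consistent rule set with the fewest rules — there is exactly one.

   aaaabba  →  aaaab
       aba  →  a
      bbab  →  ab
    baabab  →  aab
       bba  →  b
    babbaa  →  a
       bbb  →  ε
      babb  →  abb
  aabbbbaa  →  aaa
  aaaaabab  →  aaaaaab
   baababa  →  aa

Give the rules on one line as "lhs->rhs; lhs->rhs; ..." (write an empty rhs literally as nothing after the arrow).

  | aaaabba => aaaab
  | aba => a
  | bbab => bab => ab
  | baabab => abab => aab

ba->; bab->ab; bbb->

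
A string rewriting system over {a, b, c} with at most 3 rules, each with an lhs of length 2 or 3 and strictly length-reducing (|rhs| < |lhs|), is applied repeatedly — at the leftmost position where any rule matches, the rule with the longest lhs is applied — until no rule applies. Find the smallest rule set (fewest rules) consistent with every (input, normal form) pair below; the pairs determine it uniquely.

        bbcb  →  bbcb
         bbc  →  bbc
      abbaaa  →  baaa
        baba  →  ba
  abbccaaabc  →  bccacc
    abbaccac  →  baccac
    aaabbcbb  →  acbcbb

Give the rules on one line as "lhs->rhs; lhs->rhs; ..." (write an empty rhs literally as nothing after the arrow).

  | bbcb
  | bbc
  | abbaaa => baaa
  | baba => ba

aab->c; ab->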